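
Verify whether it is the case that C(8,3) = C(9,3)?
False

Solution: LHS = C(8,3) = 56; RHS = C(9,3) = 84. 56 ≠ 84, so the statement does not hold.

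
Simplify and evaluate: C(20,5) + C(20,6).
By Pascal's identity: C(21,6) = 54,264.
Final answer: 54,264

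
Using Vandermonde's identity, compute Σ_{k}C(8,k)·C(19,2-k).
= C(8+19,2) = C(27,2) = 351.
Final answer: 351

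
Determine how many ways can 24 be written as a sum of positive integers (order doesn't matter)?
1,575

Solution: Pentagonal recurrence p(n) = p(n−1) + p(n−2) − p(n−5) − p(n−7) + …: p(24) = p(23) + p(22) − p(19) − p(17) + p(12) + p(9) − p(2) = 1,255 + 1,002 − 490 − 297 + 77 + 30 − 2 = 1,575.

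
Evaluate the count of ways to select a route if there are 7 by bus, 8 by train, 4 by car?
19
By the addition principle: 7 + 8 + 4 = 19.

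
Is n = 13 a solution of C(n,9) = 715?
C(13,9) = 13·12·11·10·9·8·7·6·5/9! = 259,459,200/362,880 = 715, which equals 715.

Answer: Yes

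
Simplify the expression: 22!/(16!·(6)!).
This is C(22,16) = 74,613.
Final answer: 74,613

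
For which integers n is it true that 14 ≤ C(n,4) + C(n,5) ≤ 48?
C(5,4)+C(5,5)=6; C(6,4)+C(6,5)=21; C(7,4)+C(7,5)=56. So valid n = 6.
Final answer: 6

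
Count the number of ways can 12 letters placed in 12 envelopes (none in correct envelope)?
176,214,841
Using D(n) = (n-1)[D(n-1) + D(n-2)]:
D(12) = (12-1) × [D(11) + D(10)]
      = 11 × [14684570 + 1334961]
      = 11 × 16019531
      = 176,214,841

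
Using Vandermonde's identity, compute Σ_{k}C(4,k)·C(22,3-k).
2,600

Reasoning: = C(4+22,3) = C(26,3) = 2,600.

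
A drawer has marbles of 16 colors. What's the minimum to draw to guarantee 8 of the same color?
Worst case: 7 of each = 112. One more: 113.

Answer: 113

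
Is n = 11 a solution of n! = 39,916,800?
11! = 11·10! = 11·3,628,800 = 39,916,800, which equals 39,916,800.
Final answer: Yes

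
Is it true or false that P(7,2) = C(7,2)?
False

Reasoning: P(7,2) = 42 but C(7,2) = 21; they differ by a factor of 2! = 2, so the statement does not hold.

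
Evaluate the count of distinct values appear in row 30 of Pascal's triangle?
16

Row 30 has entries C(30,0)..C(30,30); by symmetry C(30,k)=C(30,30-k), giving 16 distinct values.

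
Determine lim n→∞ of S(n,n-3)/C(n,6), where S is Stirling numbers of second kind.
15

The leading term of S(n,n-3) as a polynomial in n is (5)!!·C(n,6), so the ratio → (5)!! = 15.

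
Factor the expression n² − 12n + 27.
(n − 3)(n − 9)
Seek roots whose sum is 12 and product is 27: (3, 9). So n² − 12n + 27 = (n − 3)(n − 9).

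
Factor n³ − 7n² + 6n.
n(n − 1)(n − 6)

Working:
n³ − 7n² + 6n = n(n² − 7n + 6) = n(n − 1)(n − 6).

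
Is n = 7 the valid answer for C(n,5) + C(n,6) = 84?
C(7,5) + C(7,6) = 21 + 7 = 28, which does not equal 84.
Final answer: No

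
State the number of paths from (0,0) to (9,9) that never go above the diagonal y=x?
4,862

Explanation: Counted by the Catalan number C_9: C_9 = C(18,9)/(9+1) = 48,620/10 = 4,862.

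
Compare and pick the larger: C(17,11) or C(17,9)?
C(17,9)

C(17,11)=12,376, C(17,9)=24,310.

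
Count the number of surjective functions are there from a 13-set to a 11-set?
97,037,740,800

Solution: Onto functions = 11! × S(13,11)
First compute S(13,11) via recurrence:
Using the Stirling recurrence: S(n,k) = k·S(n-1,k) + S(n-1,k-1)
S(13,11) = 11·S(12,11) + S(12,10)
         = 11·66 + 1705
         = 726 + 1705
         = 2,431
Then: 39916800 × 2431 = 97,037,740,800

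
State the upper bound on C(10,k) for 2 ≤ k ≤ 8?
252
C(10,k) is maximised at the centre of the row: C(10,5) = 252.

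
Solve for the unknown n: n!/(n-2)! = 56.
8

n!/(n-2)! = n×(n-1), a product of 2 consecutive integers ≈ (n−0.5)^2. 56^(1/2) + 0.5 ≈ 8.0; check n = 8: 8×7 = 56 ✓. So n = 8.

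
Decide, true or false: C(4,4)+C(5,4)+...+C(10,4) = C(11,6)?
True

Reasoning: Hockey stick identity gives Σ = C(11,5) = 462; RHS C(11,6) = 462.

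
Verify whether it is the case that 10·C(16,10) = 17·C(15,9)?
Absorption identity k·C(n,k) = n·C(n-1,k-1). LHS = 10·8008 = 80,080; RHS = 17·5005 = 85,085.

Answer: False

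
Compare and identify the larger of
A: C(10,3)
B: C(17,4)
B
A=C(10,3)=120, B=C(17,4)=2,380.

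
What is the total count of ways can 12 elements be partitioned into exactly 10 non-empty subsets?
1,705

Working:
This equals S(12,10), the Stirling number of the 2nd kind.
Using the Stirling recurrence: S(n,k) = k·S(n-1,k) + S(n-1,k-1)
S(12,10) = 10·S(11,10) + S(11,9)
         = 10·55 + 1155
         = 550 + 1155
         = 1,705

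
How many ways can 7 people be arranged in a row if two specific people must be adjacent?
1,440

Reasoning: Treat pair as unit: (7-1)! arrangements × 2 internal orders = 1,440.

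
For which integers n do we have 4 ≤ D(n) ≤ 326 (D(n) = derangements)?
4, 5, 6

Working:
Using D(n) = (n−1)[D(n−1) + D(n−2)] with D(1)=0, D(2)=1: D(3)=2; D(4)=9; D(5)=44; D(6)=265; D(7)=1,854. So valid n = 4, 5, 6.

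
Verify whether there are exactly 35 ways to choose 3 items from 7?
True
C(7,3) = 35.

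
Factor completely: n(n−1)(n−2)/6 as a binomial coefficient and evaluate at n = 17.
C(n,3); C(17,3) = 680

n(n−1)(n−2)/6 = n!/(3!(n−3)!) = C(n,3). At n = 17: C(17,3) = 680.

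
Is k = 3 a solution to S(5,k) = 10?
S(5,3) = 3·S(4,3) + S(4,2) = 3·6 + 7 = 25, which does not equal 10.
Final answer: No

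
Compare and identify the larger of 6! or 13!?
13!
6!=720, 13!=6,227,020,800. 13! > 6!.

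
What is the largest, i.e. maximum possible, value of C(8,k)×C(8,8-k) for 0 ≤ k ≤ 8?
4,900

C(8,k)·C(8,8-k) = C(8,k)², maximised at the centre k = 4: C(8,4)² = 4,900.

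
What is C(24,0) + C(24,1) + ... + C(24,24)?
16,777,216
Sum of binomial coefficients = 2^24 = 16,777,216.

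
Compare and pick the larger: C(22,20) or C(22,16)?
C(22,20)=231, C(22,16)=74,613.
Final answer: C(22,16)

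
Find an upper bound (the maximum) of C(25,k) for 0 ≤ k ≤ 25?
5,200,300
Maximum at k = 12 or k = 13: C(25,12) = 5,200,300.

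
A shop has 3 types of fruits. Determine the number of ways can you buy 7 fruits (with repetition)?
36

Explanation: Stars and bars: C(7+3-1, 7) = C(9, 7) = 36.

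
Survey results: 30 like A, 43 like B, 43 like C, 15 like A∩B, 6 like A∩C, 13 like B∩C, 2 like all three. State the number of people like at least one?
|A∪B∪C| = 30+43+43-15-6-13+2 = 84.

Answer: 84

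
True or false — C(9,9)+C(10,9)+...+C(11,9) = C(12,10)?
True

Solution: Hockey stick identity gives Σ = C(12,10) = 66; RHS C(12,10) = 66.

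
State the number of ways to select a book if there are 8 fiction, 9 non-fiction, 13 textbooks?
30

Working:
By the addition principle: 8 + 9 + 13 = 30.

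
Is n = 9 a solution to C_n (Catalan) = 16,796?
C_9 = C(18,9)/(9+1) = 48,620/10 = 4,862, which does not equal 16,796.

Answer: No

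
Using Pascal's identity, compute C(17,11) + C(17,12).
18,564

Explanation: C(17,11) + C(17,12) = C(18,12) = 18,564.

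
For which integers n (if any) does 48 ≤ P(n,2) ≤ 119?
8, 9, 10, 11
P(7,2)=42; P(8,2)=56; P(9,2)=72; P(10,2)=90; P(11,2)=110; P(12,2)=132. So valid n = 8, 9, 10, 11.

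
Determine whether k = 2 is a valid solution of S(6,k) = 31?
Yes
S(6,2) = 2·S(5,2) + S(5,1) = 2·15 + 1 = 31, which equals 31.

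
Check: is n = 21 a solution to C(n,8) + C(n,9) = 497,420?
Yes

Explanation: C(21,8) + C(21,9) = 203,490 + 293,930 = 497,420, which equals 497,420.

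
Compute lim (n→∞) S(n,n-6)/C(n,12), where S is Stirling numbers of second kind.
10395

The leading term of S(n,n-6) as a polynomial in n is (11)!!·C(n,12), so the ratio → (11)!! = 10395.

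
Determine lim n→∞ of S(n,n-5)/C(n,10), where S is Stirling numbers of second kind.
945

Solution: The leading term of S(n,n-5) as a polynomial in n is (9)!!·C(n,10), so the ratio → (9)!! = 945.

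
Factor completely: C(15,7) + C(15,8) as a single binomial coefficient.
By Pascal's identity: C(15,7) + C(15,8) = C(16,8) = 12,870.

Answer: C(16,8)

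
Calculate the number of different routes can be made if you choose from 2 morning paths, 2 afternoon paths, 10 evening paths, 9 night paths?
360

Reasoning: By the multiplication principle: 2 × 2 × 10 × 9 = 360.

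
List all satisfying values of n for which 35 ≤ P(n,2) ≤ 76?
7, 8, 9

Explanation: P(6,2)=30; P(7,2)=42; P(8,2)=56; P(9,2)=72; P(10,2)=90. So valid n = 7, 8, 9.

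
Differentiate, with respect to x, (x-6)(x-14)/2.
d/dx[(x-6)(x-14)] = (x-14) + (x-6) = 2x - 20. Dividing by 2 gives (2x - 20)/2.
Final answer: (2x - 20)/2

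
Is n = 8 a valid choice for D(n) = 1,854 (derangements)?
No
D(8) = (8-1)·[D(7) + D(6)] = 7·[1,854 + 265] = 14,833, which does not equal 1,854.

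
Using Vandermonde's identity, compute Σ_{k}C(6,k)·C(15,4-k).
5,985

Solution: = C(6+15,4) = C(21,4) = 5,985.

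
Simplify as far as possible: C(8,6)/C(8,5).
1/2

Working:
C(n,k+1)/C(n,k) = (n−k)/(k+1). Here (8−5)/(5+1) = 3/6 = 1/2.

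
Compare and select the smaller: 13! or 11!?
13!=6,227,020,800, 11!=39,916,800. 13! > 11!.
Final answer: 11!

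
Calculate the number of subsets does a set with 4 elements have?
Each element can be included or excluded: 2^4 = 16.

Answer: 16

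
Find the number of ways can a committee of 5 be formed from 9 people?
126

Working:
C(9,5) = 9! / (5! × (9-5)!)
         = 9! / (5! × 4!)
         = 126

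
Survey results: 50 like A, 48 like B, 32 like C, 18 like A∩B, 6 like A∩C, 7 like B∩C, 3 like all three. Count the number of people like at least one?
|A∪B∪C| = 50+48+32-18-6-7+3 = 102.

Answer: 102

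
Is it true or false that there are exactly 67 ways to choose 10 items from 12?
False
C(12,10) = 66 ≠ 67.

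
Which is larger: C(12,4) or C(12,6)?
C(12,6)

C(12,4)=495, C(12,6)=924.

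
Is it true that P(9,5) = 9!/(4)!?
True

Explanation: Permutation formula P(n,k) = n!/(n-k)!: 9!/4! = 362,880/24 = 15,120 = P(9,5). The statement holds.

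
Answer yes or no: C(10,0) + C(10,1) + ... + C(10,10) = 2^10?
Yes

Explanation: Binomial theorem with x = y = 1: Σ C(10,i) = (1+1)^10 = 2^10 = 1,024. The statement holds.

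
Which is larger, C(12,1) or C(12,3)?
C(12,1)=12, C(12,3)=220.
Final answer: C(12,3)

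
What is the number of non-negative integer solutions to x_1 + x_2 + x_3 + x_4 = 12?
455

Explanation: C(12+4-1, 4-1) = 455.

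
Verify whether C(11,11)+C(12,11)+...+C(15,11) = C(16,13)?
False

Hockey stick identity gives Σ = C(16,12) = 1,820; RHS C(16,13) = 560.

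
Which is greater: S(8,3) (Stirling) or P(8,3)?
S(8,3)
S(8,3) = 3·S(7,3) + S(7,2) = 3·301 + 63 = 966; P(8,3) = 336.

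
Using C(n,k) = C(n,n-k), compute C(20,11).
167,960

Explanation: C(20,11) = C(20,9) = 167,960.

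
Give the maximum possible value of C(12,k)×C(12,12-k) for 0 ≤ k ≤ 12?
853,776

Working:
C(12,k)·C(12,12-k) = C(12,k)², maximised at the centre k = 6: C(12,6)² = 853,776.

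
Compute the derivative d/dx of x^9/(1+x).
(9x^8(1+x) - x^9)/(1+x)²

Working:
Quotient rule: [9x^{8}(1+x) - x^9]/(1+x)².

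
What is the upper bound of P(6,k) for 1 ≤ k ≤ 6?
720

P(6,k) increases in k, so maximum at k = 6: 6! = 720.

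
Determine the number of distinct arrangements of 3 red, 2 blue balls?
10

Explanation: Multinomial: 5!/(3! × 2!) = 10.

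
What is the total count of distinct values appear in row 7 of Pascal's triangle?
Row 7 has entries C(7,0)..C(7,7); by symmetry C(7,k)=C(7,7-k), giving 4 distinct values.
Final answer: 4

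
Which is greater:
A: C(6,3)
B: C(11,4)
B

Explanation: A=C(6,3)=20, B=C(11,4)=330.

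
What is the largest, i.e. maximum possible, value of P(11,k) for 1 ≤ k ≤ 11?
39,916,800

Working:
P(11,k) increases in k, so maximum at k = 11: 11! = 39,916,800.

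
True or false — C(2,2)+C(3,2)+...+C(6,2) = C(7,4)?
True

Explanation: Hockey stick identity gives Σ = C(7,3) = 35; RHS C(7,4) = 35.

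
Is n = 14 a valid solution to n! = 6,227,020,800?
No

Explanation: 14! = 14·13! = 14·6,227,020,800 = 87,178,291,200, which does not equal 6,227,020,800.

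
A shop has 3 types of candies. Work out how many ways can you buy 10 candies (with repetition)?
66

Solution: Stars and bars: C(10+3-1, 10) = C(12, 10) = 66.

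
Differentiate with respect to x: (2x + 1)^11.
22(2x + 1)^10

Reasoning: Chain rule: 11(2x+1)^{10} × 2 = 22(2x+1)^{10}.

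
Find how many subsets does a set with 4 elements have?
16

Working:
Each element can be included or excluded: 2^4 = 16.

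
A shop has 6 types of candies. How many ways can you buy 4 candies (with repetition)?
126
Stars and bars: C(4+6-1, 4) = C(9, 4) = 126.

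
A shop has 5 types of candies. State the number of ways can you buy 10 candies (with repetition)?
1,001

Explanation: Stars and bars: C(10+5-1, 10) = C(14, 10) = 1,001.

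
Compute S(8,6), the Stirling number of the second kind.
266
Using the Stirling recurrence: S(n,k) = k·S(n-1,k) + S(n-1,k-1)
S(8,6) = 6·S(7,6) + S(7,5)
         = 6·21 + 140
         = 126 + 140
         = 266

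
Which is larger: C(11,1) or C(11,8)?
C(11,8)

Solution: C(11,1)=11, C(11,8)=165.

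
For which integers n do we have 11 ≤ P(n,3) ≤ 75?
4, 5

P(3,3)=6; P(4,3)=24; P(5,3)=60; P(6,3)=120. So valid n = 4, 5.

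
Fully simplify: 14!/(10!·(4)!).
1,001

Explanation: This is C(14,10) = 1,001.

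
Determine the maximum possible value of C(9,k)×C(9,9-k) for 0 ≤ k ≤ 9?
15,876

Working:
C(9,k)·C(9,9-k) = C(9,k)², maximised at the centre k = 4: C(9,4)² = 15,876.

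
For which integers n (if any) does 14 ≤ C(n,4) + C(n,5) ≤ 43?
6

Reasoning: C(5,4)+C(5,5)=6; C(6,4)+C(6,5)=21; C(7,4)+C(7,5)=56. So valid n = 6.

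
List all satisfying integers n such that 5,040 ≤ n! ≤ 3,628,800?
7, 8, 9, 10

Working:
n! is strictly increasing; 7! = 5,040 and 10! = 3,628,800, so valid n = 7, 8, 9, 10.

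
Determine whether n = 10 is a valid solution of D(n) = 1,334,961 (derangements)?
Yes
D(10) = (10-1)·[D(9) + D(8)] = 9·[133,496 + 14,833] = 1,334,961, which equals 1,334,961.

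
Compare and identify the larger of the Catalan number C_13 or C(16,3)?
C_13

Explanation: C_13 = C(26,13)/(13+1) = 10,400,600/14 = 742,900; C(16,3) = 560.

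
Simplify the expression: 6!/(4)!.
30

Explanation: This equals 6×5 = 30.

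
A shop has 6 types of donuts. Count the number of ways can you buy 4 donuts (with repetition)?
126

Explanation: Stars and bars: C(4+6-1, 4) = C(9, 4) = 126.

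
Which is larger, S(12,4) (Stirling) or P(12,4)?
S(12,4)

Solution: S(12,4) = 4·S(11,4) + S(11,3) = 4·145,750 + 28,501 = 611,501; P(12,4) = 11,880.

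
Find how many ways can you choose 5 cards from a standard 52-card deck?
2,598,960

Solution: C(52,5) = 2,598,960.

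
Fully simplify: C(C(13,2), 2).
3,003
C(13,2) = 78, then C(78, 2) = 3,003.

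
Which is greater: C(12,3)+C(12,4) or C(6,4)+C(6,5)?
C(12,3)+C(12,4)
First=715, Second=21.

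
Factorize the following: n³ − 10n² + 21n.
n(n − 3)(n − 7)
n³ − 10n² + 21n = n(n² − 10n + 21) = n(n − 3)(n − 7).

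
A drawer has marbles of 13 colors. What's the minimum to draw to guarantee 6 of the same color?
Worst case: 5 of each = 65. One more: 66.
Final answer: 66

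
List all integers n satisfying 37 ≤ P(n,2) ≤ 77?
P(6,2)=30; P(7,2)=42; P(8,2)=56; P(9,2)=72; P(10,2)=90. So valid n = 7, 8, 9.

Answer: 7, 8, 9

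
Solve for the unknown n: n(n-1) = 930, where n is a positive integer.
n² − n − 930 = 0, so n = (1 ± √(1 + 4·930))/2 = (1 ± √3,721)/2 = (1 ± 61)/2, i.e. n = 31 or n = -30. Taking the positive root, n = 31 (check: 31×30 = 930).
Final answer: 31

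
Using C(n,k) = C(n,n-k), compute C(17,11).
12,376

C(17,11) = C(17,6) = 12,376.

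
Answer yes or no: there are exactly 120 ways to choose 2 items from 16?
Yes
C(16,2) = 120.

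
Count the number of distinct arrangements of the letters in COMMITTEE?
45,360

Reasoning: Word has 9 letters (C=1, O=1, M=2, I=1, T=2, E=2). Arrangements: 9!/Π(k!) = 45,360.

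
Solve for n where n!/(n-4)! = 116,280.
20

Solution: n!/(n-4)! = n×(n-1)×(n-2)×(n-3), a product of 4 consecutive integers ≈ (n−1.5)^4. 116,280^(1/4) + 1.5 ≈ 20.0; check n = 20: 20×19×18×17 = 116,280 ✓. So n = 20.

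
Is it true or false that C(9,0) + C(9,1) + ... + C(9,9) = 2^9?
True

Working:
Binomial theorem with x = y = 1: Σ C(9,i) = (1+1)^9 = 2^9 = 512. The statement holds.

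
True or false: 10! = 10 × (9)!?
True

Explanation: By definition n! = n × (n-1)!, so 10! = 10 × 9!.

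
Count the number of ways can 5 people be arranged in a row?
120

Explanation: Arrangements of 5 distinct objects: 5! = 120.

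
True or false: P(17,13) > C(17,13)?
True

Explanation: P(17,13) = 14,820,309,504,000 and C(17,13) = 2,380; P(n,r) = r! × C(n,r) so P > C whenever r ≥ 2.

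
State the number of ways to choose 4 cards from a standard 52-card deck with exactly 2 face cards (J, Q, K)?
12 face cards and 40 non-face cards: C(12,2) × C(40,2) = 66 × 780 = 51,480.
Final answer: 51,480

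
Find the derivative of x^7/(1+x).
(7x^6(1+x) - x^7)/(1+x)²

Quotient rule: [7x^{6}(1+x) - x^7]/(1+x)².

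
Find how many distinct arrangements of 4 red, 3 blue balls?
35

Solution: Multinomial: 7!/(4! × 3!) = 35.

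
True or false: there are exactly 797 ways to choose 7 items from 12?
False
C(12,7) = 792 ≠ 797.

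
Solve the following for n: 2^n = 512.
9

Solution: 2^9 = 512, so n = 9.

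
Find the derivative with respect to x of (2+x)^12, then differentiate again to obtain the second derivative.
132(2+x)^10

First derivative: 12(2+x)^{11}. Second derivative: 12·11·(2+x)^{10} = 132(2+x)^{10}.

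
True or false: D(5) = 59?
False
Derangements of 5 elements: D(5) = (5-1)·[D(4) + D(3)] = 4·[9 + 2] = 44.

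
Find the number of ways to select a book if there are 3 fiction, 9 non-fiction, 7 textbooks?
19

Reasoning: By the addition principle: 3 + 9 + 7 = 19.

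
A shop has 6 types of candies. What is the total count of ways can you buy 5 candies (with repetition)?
252

Stars and bars: C(5+6-1, 5) = C(10, 5) = 252.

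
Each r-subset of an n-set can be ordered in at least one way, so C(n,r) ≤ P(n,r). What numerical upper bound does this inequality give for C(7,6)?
5,040

P(7,6) = 7·6·5·4·3·2 = 5,040, so C(7,6) ≤ 5,040. (The bound is loose by a factor of 6! = 720: C(7,6) = 5,040/720 = 7.)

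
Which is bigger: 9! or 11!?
11!

Working:
9!=362,880, 11!=39,916,800. 11! > 9!.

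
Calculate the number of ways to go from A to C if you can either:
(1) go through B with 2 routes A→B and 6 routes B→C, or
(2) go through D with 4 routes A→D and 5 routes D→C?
32

Route via B: 2×6=12. Route via D: 4×5=20. Total: 32.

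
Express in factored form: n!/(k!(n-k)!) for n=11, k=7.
C(11,7) = 330
This is the binomial coefficient C(11,7) = 330.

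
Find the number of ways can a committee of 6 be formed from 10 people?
C(10,6) = 10! / (6! × (10-6)!)
         = 10! / (6! × 4!)
         = 210
Final answer: 210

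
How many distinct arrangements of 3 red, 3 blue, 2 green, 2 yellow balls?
25,200

Reasoning: Multinomial: 10!/(3! × 3! × 2! × 2!) = 25,200.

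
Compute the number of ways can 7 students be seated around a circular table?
Circular arrangements: (7-1)! = 720.
Final answer: 720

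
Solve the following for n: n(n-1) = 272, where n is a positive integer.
17

Working:
n² − n − 272 = 0, so n = (1 ± √(1 + 4·272))/2 = (1 ± √1,089)/2 = (1 ± 33)/2, i.e. n = 17 or n = -16. Taking the positive root, n = 17 (check: 17×16 = 272).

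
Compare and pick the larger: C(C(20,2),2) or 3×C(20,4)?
C(C(20,2),2)

Explanation: C(C(20,2),2)=17,955, 3×C(20,4)=14,535.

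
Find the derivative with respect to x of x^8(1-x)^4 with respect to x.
8x^7(1-x)^4 - 4x^8(1-x)^3

Product rule: 8x^{7}(1-x)^{4} + x^8·(-4)(1-x)^{3}.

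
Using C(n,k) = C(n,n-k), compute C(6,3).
20

C(6,3) = C(6,3) = 20.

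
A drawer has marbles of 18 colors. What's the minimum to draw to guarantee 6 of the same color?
91
Worst case: 5 of each = 90. One more: 91.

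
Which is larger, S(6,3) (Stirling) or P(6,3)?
S(6,3) = 3·S(5,3) + S(5,2) = 3·25 + 15 = 90; P(6,3) = 120.
Final answer: P(6,3)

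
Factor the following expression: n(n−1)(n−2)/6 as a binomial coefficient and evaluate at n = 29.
n(n−1)(n−2)/6 = n!/(3!(n−3)!) = C(n,3). At n = 29: C(29,3) = 3,654.
Final answer: C(n,3); C(29,3) = 3,654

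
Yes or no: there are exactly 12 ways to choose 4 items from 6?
C(6,4) = 15 ≠ 12.

Answer: No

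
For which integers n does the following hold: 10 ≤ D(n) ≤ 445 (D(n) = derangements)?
5, 6

Solution: Using D(n) = (n−1)[D(n−1) + D(n−2)] with D(1)=0, D(2)=1: D(4)=9; D(5)=44; D(6)=265; D(7)=1,854. So valid n = 5, 6.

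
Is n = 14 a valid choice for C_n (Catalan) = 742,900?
No

Working:
C_14 = C(28,14)/(14+1) = 40,116,600/15 = 2,674,440, which does not equal 742,900.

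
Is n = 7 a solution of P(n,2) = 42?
P(7,2) = 7·6 = 42, which equals 42.

Answer: Yes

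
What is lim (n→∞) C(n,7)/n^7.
1/5040

Solution: C(n,7) ≈ n^7/7! for large n. Limit = 1/7! = 1/5040.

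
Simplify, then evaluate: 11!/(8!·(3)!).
165

Reasoning: This is C(11,8) = 165.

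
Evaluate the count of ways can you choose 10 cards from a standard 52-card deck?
15,820,024,220

Solution: C(52,10) = 15,820,024,220.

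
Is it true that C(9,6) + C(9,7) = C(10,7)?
True

Solution: Pascal's identity: LHS = 84 + 36 = 120; RHS = C(10,7) = 120. Both sides agree, so the statement holds.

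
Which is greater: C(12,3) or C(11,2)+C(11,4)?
C(12,3)=220; C(11,2)+C(11,4)=55+330=385.

Answer: C(11,2)+C(11,4)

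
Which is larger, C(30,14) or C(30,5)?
C(30,14)=145,422,675, C(30,5)=142,506.

Answer: C(30,14)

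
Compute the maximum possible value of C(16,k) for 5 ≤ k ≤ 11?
12,870

Reasoning: C(16,k) is maximised at the centre of the row: C(16,8) = 12,870.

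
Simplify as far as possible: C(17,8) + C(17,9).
48,620
By Pascal's identity: C(18,9) = 48,620.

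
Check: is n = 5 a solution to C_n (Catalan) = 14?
No

Explanation: C_5 = C(10,5)/(5+1) = 252/6 = 42, which does not equal 14.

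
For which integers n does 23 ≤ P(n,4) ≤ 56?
P(3,4)=0; P(4,4)=24; P(5,4)=120. So valid n = 4.
Final answer: 4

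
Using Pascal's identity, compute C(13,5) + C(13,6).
3,003
C(13,5) + C(13,6) = C(14,6) = 3,003.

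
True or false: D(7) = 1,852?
Derangements of 7 elements: D(7) = (7-1)·[D(6) + D(5)] = 6·[265 + 44] = 1,854.
Final answer: False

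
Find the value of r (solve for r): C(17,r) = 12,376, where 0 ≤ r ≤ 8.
6

Explanation: C(17,r) is increasing for 0 ≤ r ≤ 8. Stepping up (C(17,r+1) = C(17,r)·(17−r)/(r+1)): C(17,1) = 17, C(17,2) = 136, C(17,3) = 680, C(17,4) = 2,380, C(17,5) = 6,188, C(17,6) = 12,376 ✓. So r = 6.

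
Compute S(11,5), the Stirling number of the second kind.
246,730

Solution: Using the Stirling recurrence: S(n,k) = k·S(n-1,k) + S(n-1,k-1)
S(11,5) = 5·S(10,5) + S(10,4)
         = 5·42525 + 34105
         = 212625 + 34105
         = 246,730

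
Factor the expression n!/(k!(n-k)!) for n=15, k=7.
C(15,7) = 6,435

Solution: This is the binomial coefficient C(15,7) = 6,435.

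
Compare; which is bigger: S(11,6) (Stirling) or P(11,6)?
P(11,6)

Working:
S(11,6) = 6·S(10,6) + S(10,5) = 6·22,827 + 42,525 = 179,487; P(11,6) = 332,640.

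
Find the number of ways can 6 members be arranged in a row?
720

Working:
Arrangements of 6 distinct objects: 6! = 720.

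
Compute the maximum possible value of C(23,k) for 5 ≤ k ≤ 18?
1,352,078

Reasoning: C(23,k) is maximised at the centre of the row: C(23,11) = 1,352,078.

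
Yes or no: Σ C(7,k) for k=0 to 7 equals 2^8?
No

Binomial theorem: Σ C(7,k) = (1+1)^7 = 2^7 = 128; RHS 2^8 = 256.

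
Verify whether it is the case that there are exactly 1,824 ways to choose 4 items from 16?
False

Working:
C(16,4) = 1,820 ≠ 1824.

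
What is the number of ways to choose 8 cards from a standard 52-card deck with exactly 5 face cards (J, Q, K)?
7,824,960

Explanation: 12 face cards and 40 non-face cards: C(12,5) × C(40,3) = 792 × 9,880 = 7,824,960.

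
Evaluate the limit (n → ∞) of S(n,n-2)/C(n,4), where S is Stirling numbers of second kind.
3

Working:
The leading term of S(n,n-2) as a polynomial in n is (3)!!·C(n,4), so the ratio → (3)!! = 3.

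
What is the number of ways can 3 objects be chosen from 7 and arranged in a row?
210

P(7,3) = 7!/(7-3)! = 210.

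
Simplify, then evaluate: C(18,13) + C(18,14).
11,628

Solution: By Pascal's identity: C(19,14) = 11,628.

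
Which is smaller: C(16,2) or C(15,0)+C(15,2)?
C(15,0)+C(15,2)

Solution: C(16,2)=120; C(15,0)+C(15,2)=1+105=106.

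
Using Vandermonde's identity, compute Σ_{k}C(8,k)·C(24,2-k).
= C(8+24,2) = C(32,2) = 496.
Final answer: 496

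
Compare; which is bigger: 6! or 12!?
12!

Explanation: 6!=720, 12!=479,001,600. 12! > 6!.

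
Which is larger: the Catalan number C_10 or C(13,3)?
C_10 = C(20,10)/(10+1) = 184,756/11 = 16,796; C(13,3) = 286.
Final answer: C_10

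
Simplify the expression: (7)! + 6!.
5,760

Explanation: (7)! + 6! = (7)·6! + 6! = (7+1)·6! = 8·6! = 5,760.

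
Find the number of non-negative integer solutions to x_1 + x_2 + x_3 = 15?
C(15+3-1, 3-1) = 136.

Answer: 136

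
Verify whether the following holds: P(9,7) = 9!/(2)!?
True

Solution: Permutation formula P(n,k) = n!/(n-k)!: 9!/2! = 362,880/2 = 181,440 = P(9,7). The statement holds.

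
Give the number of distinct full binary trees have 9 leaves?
1,430

Solution: Using the Catalan number formula: C_n = C(2n, n) / (n+1)
C_8 = C(16, 8) / (8+1)
     = 12870 / 9
     = 1,430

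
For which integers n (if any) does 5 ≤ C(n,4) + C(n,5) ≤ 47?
C(4,4)+C(4,5)=1; C(5,4)+C(5,5)=6; C(6,4)+C(6,5)=21; C(7,4)+C(7,5)=56. So valid n = 5, 6.

Answer: 5, 6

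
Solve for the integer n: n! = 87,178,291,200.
14
n! is strictly increasing. 12! = 479,001,600, 13! = 6,227,020,800, 14! = 87,178,291,200 ✓. So n = 14.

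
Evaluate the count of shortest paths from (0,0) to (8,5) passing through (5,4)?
To (5,4): C(9,5)=126. From there: C(4,3)=4. Total: 504.
Final answer: 504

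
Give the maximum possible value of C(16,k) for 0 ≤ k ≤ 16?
12,870
Maximum at k = 8: C(16,8) = 12,870.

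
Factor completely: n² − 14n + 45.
(n − 5)(n − 9)

Working:
Seek roots whose sum is 14 and product is 45: (5, 9). So n² − 14n + 45 = (n − 5)(n − 9).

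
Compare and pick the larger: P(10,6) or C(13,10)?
P(10,6)

Explanation: P(10,6)=151,200, C(13,10)=286.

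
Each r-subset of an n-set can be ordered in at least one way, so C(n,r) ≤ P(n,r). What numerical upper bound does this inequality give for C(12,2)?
132

Explanation: P(12,2) = 12·11 = 132, so C(12,2) ≤ 132. (The bound is loose by a factor of 2! = 2: C(12,2) = 132/2 = 66.)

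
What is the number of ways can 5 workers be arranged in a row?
120

Working:
Arrangements of 5 distinct objects: 5! = 120.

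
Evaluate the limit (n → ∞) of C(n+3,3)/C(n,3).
Both numerator and denominator grow as n^3/3! for large n, so the ratio → 1.

Answer: 1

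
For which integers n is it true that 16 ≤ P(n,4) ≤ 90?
4

Reasoning: P(3,4)=0; P(4,4)=24; P(5,4)=120. So valid n = 4.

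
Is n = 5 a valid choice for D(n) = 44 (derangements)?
Yes

Solution: D(5) = (5-1)·[D(4) + D(3)] = 4·[9 + 2] = 44, which equals 44.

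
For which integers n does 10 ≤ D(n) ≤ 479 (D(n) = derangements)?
5, 6

Reasoning: Using D(n) = (n−1)[D(n−1) + D(n−2)] with D(1)=0, D(2)=1: D(4)=9; D(5)=44; D(6)=265; D(7)=1,854. So valid n = 5, 6.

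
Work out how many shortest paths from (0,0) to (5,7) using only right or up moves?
792

Working:
Choose 5 rights from 12 moves: C(12,5) = 792.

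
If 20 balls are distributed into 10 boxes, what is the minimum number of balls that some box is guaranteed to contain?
Pigeonhole: ⌈20/10⌉ = 2.

Answer: 2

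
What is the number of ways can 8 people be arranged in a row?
Arrangements of 8 distinct objects: 8! = 40,320.

Answer: 40,320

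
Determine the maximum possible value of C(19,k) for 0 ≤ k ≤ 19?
Maximum at k = 9 or k = 10: C(19,9) = 92,378.

Answer: 92,378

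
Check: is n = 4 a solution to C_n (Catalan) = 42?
C_4 = C(8,4)/(4+1) = 70/5 = 14, which does not equal 42.

Answer: No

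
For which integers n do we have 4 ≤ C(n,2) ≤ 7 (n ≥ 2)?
4

Reasoning: C(3,2)=3; C(4,2)=6; C(5,2)=10. So valid n = 4.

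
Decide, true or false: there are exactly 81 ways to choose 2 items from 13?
C(13,2) = 78 ≠ 81.
Final answer: False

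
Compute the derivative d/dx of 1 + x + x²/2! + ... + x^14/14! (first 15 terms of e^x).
Differentiating term by term gives the first 14 terms of e^x.
Final answer: 1 + x + x²/2! + ... + x^13/13!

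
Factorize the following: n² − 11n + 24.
(n − 3)(n − 8)

Seek roots whose sum is 11 and product is 24: (3, 8). So n² − 11n + 24 = (n − 3)(n − 8).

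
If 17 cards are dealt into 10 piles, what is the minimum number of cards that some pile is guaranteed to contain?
Pigeonhole: ⌈17/10⌉ = 2.
Final answer: 2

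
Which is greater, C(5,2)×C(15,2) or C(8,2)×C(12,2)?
C(8,2)×C(12,2)

Working:
C(5,2)×C(15,2)=1,050, C(8,2)×C(12,2)=1,848.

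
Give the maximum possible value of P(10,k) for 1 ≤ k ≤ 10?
3,628,800

Explanation: P(10,k) increases in k, so maximum at k = 10: 10! = 3,628,800.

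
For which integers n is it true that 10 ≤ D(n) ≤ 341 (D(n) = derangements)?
5, 6

Reasoning: Using D(n) = (n−1)[D(n−1) + D(n−2)] with D(1)=0, D(2)=1: D(4)=9; D(5)=44; D(6)=265; D(7)=1,854. So valid n = 5, 6.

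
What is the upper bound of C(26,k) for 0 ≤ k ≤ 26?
10,400,600

Working:
Maximum at k = 13: C(26,13) = 10,400,600.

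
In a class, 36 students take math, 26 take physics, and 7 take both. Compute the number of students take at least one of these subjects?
55

Solution: |A∪B| = |A|+|B|-|A∩B| = 36+26-7 = 55.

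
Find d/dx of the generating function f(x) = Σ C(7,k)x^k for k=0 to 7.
Σ k·C(7,k)x^(k-1) for k=1 to 7

Working:
Term-by-term differentiation gives Σ k·C(7,k)x^{k-1} for k=1 to 7.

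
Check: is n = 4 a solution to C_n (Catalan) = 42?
No
C_4 = C(8,4)/(4+1) = 70/5 = 14, which does not equal 42.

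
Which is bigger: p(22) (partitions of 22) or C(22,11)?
C(22,11)
Pentagonal recurrence p(n) = p(n−1) + p(n−2) − p(n−5) − p(n−7) + …: p(22) = p(21) + p(20) − p(17) − p(15) + p(10) + p(7) − p(0) = 792 + 627 − 297 − 176 + 42 + 15 − 1 = 1,002; C(22,11) = 705,432.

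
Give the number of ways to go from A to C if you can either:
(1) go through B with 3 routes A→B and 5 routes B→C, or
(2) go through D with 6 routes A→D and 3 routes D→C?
Route via B: 3×5=15. Route via D: 6×3=18. Total: 33.
Final answer: 33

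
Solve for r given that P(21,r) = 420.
2

Working:
P(21,r) = 21·20·…·(21−r+1), a product of r factors. Multiplying down from 21: 21 = 21; 21·20 = 420 ✓ (2 factors). So r = 2.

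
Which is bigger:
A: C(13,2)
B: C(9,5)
B

Working:
A=C(13,2)=78, B=C(9,5)=126.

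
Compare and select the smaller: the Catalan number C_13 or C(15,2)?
C(15,2)

C_13 = C(26,13)/(13+1) = 10,400,600/14 = 742,900; C(15,2) = 105.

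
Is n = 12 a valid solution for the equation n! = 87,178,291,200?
No

Solution: 12! = 12·11! = 12·39,916,800 = 479,001,600, which does not equal 87,178,291,200.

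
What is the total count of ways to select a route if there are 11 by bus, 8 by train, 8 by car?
27

Reasoning: By the addition principle: 11 + 8 + 8 = 27.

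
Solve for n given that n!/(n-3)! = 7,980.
21

Solution: n!/(n-3)! = n×(n-1)×(n-2), a product of 3 consecutive integers ≈ (n−1)^3. 7,980^(1/3) + 1 ≈ 21.0; check n = 21: 21×20×19 = 7,980 ✓. So n = 21.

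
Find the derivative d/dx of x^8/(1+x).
(8x^7(1+x) - x^8)/(1+x)²
Quotient rule: [8x^{7}(1+x) - x^8]/(1+x)².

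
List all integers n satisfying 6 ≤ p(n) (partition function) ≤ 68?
Tabulating p(n) via p(n) = p(n−1) + p(n−2) − p(n−5) − p(n−7) + …: p(4)=5; p(5)=7; p(6)=11; p(7)=15; p(8)=22; p(9)=30; p(10)=42; p(11)=56; p(12)=77. So valid n = 5, 6, 7, 8, 9, 10, 11.
Final answer: 5, 6, 7, 8, 9, 10, 11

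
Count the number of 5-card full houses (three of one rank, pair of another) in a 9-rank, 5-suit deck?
7,200

Explanation: Triple rank: 9. Triple suits: C(5,3)=10. Pair rank: 8. Pair suits: C(5,2)=10. Total: 7,200.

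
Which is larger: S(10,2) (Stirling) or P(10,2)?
S(10,2)

Solution: S(10,2) = 2·S(9,2) + S(9,1) = 2·255 + 1 = 511; P(10,2) = 90.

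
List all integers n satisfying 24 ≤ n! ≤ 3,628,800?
4, 5, 6, 7, 8, 9, 10

Reasoning: n! is strictly increasing; 4! = 24 and 10! = 3,628,800, so valid n = 4, 5, 6, 7, 8, 9, 10.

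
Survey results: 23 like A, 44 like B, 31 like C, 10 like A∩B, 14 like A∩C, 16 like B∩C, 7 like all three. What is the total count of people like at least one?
65

Reasoning: |A∪B∪C| = 23+44+31-10-14-16+7 = 65.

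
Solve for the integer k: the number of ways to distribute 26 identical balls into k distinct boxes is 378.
3

Working:
Stars and bars: the count is C(26+k−1, k−1), increasing in k. k=2: C(27,1) = 27, k=3: C(28,2) = 378 ✓. So k = 3.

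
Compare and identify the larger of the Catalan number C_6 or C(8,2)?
C_6

C_6 = C(12,6)/(6+1) = 924/7 = 132; C(8,2) = 28.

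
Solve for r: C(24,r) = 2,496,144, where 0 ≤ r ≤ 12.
C(24,r) is increasing for 0 ≤ r ≤ 12. Stepping up (C(24,r+1) = C(24,r)·(24−r)/(r+1)): C(24,1) = 24, C(24,2) = 276, C(24,3) = 2,024, C(24,4) = 10,626, C(24,5) = 42,504, C(24,6) = 134,596, C(24,7) = 346,104, C(24,8) = 735,471, C(24,9) = 1,307,504, C(24,10) = 1,961,256, C(24,11) = 2,496,144 ✓. So r = 11.

Answer: 11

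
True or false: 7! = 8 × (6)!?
False

Explanation: 7! = 7 × 6! = 5,040, but 8 × 6! = 5,760.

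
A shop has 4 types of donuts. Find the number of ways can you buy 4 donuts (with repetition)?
35

Reasoning: Stars and bars: C(4+4-1, 4) = C(7, 4) = 35.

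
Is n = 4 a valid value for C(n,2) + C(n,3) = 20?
No

Solution: C(4,2) + C(4,3) = 6 + 4 = 10, which does not equal 20.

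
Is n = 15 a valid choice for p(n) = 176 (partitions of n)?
Pentagonal recurrence p(n) = p(n−1) + p(n−2) − p(n−5) − p(n−7) + …: p(15) = p(14) + p(13) − p(10) − p(8) + p(3) + p(0) = 135 + 101 − 42 − 22 + 3 + 1 = 176, which equals 176.
Final answer: Yes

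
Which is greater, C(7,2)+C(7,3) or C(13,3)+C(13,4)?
C(13,3)+C(13,4)

Explanation: First=56, Second=1,001.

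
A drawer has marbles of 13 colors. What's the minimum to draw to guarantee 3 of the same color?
27

Working:
Worst case: 2 of each = 26. One more: 27.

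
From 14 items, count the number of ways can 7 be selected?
C(14,7) = 14! / (7! × (14-7)!)
         = 14! / (7! × 7!)
         = 3,432
Final answer: 3,432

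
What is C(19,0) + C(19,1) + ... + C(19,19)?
524,288

Solution: Sum of binomial coefficients = 2^19 = 524,288.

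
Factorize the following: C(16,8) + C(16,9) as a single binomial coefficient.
C(17,9)

Reasoning: By Pascal's identity: C(16,8) + C(16,9) = C(17,9) = 24,310.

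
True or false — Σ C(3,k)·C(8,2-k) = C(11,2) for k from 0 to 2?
True

Solution: Vandermonde's identity gives C(11,2) = 55; RHS C(11,2) = 55.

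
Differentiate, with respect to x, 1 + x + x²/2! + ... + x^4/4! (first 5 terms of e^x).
1 + x + x²/2! + ... + x^3/3!

Differentiating term by term gives the first 4 terms of e^x.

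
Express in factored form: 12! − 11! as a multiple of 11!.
11 × 11! = 439,084,800

Explanation: 12! − 11! = 12·11! − 11! = (12 − 1)·11! = 11 × 11! = 439,084,800.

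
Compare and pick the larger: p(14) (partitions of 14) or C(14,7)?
C(14,7)

Working:
Pentagonal recurrence p(n) = p(n−1) + p(n−2) − p(n−5) − p(n−7) + …: p(14) = p(13) + p(12) − p(9) − p(7) + p(2) = 101 + 77 − 30 − 15 + 2 = 135; C(14,7) = 3,432.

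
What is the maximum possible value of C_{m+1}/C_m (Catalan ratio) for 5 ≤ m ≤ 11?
46/13

Explanation: C_{m+1}/C_m = 2(2m+1)/(m+2), which increases with m. Maximum at m = 11: 2·23/13 = 46/13.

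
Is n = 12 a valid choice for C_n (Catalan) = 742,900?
No
C_12 = C(24,12)/(12+1) = 2,704,156/13 = 208,012, which does not equal 742,900.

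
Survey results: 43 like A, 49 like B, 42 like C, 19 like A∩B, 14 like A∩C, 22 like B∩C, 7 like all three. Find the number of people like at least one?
|A∪B∪C| = 43+49+42-19-14-22+7 = 86.
Final answer: 86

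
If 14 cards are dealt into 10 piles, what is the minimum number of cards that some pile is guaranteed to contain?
2

Solution: Pigeonhole: ⌈14/10⌉ = 2.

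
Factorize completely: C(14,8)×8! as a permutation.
P(14,8)

Reasoning: C(14,8)×8! = [14!/(8!(6)!)]×8! = 14!/(6)! = P(14,8) = 121,080,960.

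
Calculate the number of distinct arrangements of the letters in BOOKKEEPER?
Word has 10 letters (B=1, O=2, K=2, E=3, P=1, R=1). Arrangements: 10!/Π(k!) = 151,200.

Answer: 151,200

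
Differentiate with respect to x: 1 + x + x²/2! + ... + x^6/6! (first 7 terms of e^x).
1 + x + x²/2! + ... + x^5/5!

Working:
Differentiating term by term gives the first 6 terms of e^x.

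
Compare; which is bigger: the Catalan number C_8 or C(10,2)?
C_8

Explanation: C_8 = C(16,8)/(8+1) = 12,870/9 = 1,430; C(10,2) = 45.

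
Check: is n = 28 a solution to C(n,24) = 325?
C(28,24) = 28·27·26·25·24·23·22·21·20·19·18·17·16·15·14·13·12·11·10·9·8·7·6·5/24! = 12,703,681,025,488,077,520,896,000,000/620,448,401,733,239,439,360,000 = 20,475, which does not equal 325.
Final answer: No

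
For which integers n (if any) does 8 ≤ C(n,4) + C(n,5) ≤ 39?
6

Working:
C(5,4)+C(5,5)=6; C(6,4)+C(6,5)=21; C(7,4)+C(7,5)=56. So valid n = 6.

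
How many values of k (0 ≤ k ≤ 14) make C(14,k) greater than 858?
7
Row 14 is unimodal and symmetric about k=14/2. C(14,3)=364 ≤ 858; C(14,4)=1,001 > 858; by symmetry C(14,k) > 858 for k = 4..10. That's 10 - 4 + 1 = 7 values.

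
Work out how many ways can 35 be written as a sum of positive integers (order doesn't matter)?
14,883

Explanation: Pentagonal recurrence p(n) = p(n−1) + p(n−2) − p(n−5) − p(n−7) + …: p(35) = p(34) + p(33) − p(30) − p(28) + p(23) + p(20) − p(13) − p(9) + p(0) = 12,310 + 10,143 − 5,604 − 3,718 + 1,255 + 627 − 101 − 30 + 1 = 14,883.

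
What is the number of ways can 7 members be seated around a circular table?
720

Working:
Circular arrangements: (7-1)! = 720.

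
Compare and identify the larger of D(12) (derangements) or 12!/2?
12!/2

Working:
D(12) = (12-1)·[D(11) + D(10)] = 11·[14,684,570 + 1,334,961] = 176,214,841; 12!/2 = 479,001,600/2 = 239,500,800.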